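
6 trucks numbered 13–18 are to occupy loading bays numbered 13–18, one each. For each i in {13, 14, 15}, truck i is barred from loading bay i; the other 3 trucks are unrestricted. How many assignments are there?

426

Let Aᵢ (for i ∈ {13, 14, 15}) be the placements that put truck i in its forbidden loading bay. Any j of these fix j positions, leaving (6−j)! ways to fill the rest, and there are C(3,j) ways to pick which j.
By inclusion–exclusion, the number of valid placements is Σ_{j=0}^{3} (−1)^j C(3,j)·(6−j)!.
Computing: 720 − 360 + 72 − 6 = 426.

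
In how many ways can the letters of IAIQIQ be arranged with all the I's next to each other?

12

Treat the 3 copies of I as a single block. The multiset to arrange is then {III, A, Q, Q}, 4 items in all.
That gives (4)!/(2!) = 12 arrangements.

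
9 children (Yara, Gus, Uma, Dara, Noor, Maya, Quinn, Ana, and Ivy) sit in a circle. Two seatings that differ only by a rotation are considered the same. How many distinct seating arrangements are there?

Seat Yara anywhere (absorbing the rotational symmetry), then permute the other 8: (8)! = 40320.

40320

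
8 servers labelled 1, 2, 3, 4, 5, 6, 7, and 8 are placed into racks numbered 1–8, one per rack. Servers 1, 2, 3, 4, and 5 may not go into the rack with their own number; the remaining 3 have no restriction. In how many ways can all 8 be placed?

21234

Let Aᵢ (for 1 ≤ i ≤ 5) be the placements that put server i in its forbidden rack. Any j of these fix j positions, leaving (8−j)! ways to fill the rest, and there are C(5,j) ways to pick which j.
By inclusion–exclusion, the number of valid placements is Σ_{j=0}^{5} (−1)^j C(5,j)·(8−j)!.
Computing: 40320 − 25200 + 7200 − 1200 + 120 − 6 = 21234.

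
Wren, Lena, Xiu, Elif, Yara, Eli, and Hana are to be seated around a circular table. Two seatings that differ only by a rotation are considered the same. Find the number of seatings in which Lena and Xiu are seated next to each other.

Glue Lena and Xiu into a block (2 internal orders). Seating 6 units around a circle gives (5)! arrangements.
So 2 × (5)! = 2 × 120 = 240.

240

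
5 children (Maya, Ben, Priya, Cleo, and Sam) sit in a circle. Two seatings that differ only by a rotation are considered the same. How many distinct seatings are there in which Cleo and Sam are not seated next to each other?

12

All circular seatings of 5 people number (4)! = 24.
Those with Cleo next to Sam: fuse the pair into one unit and seat 4 units around a circle — 2·(3)! = 12.
Subtracting, 24 − 12 = 12.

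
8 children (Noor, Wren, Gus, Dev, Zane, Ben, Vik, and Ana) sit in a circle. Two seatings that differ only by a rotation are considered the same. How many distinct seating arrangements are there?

5040

Seat Noor anywhere (absorbing the rotational symmetry), then permute the other 7: (7)! = 5040.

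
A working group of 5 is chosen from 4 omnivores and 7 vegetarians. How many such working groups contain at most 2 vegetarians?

91

Split by how many vegetarians are chosen (0 through 2).
Sum: C(7,0)·C(4,5) + C(7,1)·C(4,4) + C(7,2)·C(4,3) = 0 + 7 + 84 = 91.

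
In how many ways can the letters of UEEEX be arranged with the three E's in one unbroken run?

6

Treat the 3 copies of E as a single block. The multiset to arrange is then {EEE, U, X}, 3 items in all.
All 3 items are distinct, so there are (3)! = 6 arrangements.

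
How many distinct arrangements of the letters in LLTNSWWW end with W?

With the last slot taken by W, it remains to arrange the other 7 letters (LLTNSWW).
Those 7 letters have L appearing twice and W appearing twice, giving (7)!/(2!·2!) = 1260.

1260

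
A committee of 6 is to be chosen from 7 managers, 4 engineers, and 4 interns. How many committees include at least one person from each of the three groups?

Total 6-person selections from all 15: C(15,6) = 5005.
Selections missing a whole group: no managers → C(8,6) = 28; no engineers → C(11,6) = 462; no interns → C(11,6) = 462.
Add back selections omitting two groups (i.e. drawn from a single group): C(7,6) + C(4,6) + C(4,6) = 7.
By inclusion–exclusion: 5005 − 952 + 7 = 4060.

4060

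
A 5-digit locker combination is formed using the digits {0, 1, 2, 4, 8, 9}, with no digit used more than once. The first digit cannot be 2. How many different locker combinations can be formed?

600

The first digit has 6−1 = 5 choices (anything except 2).
The remaining 4 digits are filled from the other 5 symbols without repetition: 5 × 4 × 3 × 2 = 120.
Total: 5 × 120 = 600.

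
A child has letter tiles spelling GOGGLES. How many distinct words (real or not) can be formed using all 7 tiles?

840

Letter multiplicities in GOGGLES: E×1, G×3, L×1, O×1, S×1.
The number of distinct arrangements is 7!/(3!) = 5040/6 = 840.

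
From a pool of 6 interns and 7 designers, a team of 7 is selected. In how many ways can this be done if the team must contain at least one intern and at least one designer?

With no constraint there are C(13,7) = 1716 possible selections.
Selections missing a whole group: no interns → C(7,7) = 1; no designers → C(6,7) = 0.
Both groups omitted at once is impossible, so 1716 − 1 = 1715.

1715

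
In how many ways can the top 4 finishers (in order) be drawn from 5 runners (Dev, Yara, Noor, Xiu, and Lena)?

120

There are 5 choices for 1st place, 4 for 2nd, and so on down to 2 for position 4.
That gives 5 × 4 × 3 × 2 = 120.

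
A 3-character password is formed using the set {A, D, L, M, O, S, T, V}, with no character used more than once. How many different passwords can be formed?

336

With no repetition, fill the 3 characters in order: 8 choices, then 7, down to 6.
8 × 7 × 6 = 336.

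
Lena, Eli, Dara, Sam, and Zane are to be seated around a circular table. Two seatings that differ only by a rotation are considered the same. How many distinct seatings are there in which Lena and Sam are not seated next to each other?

Without the restriction there are (4)! = 24 seatings.
Those with Lena next to Sam: fuse the pair into one unit and seat 4 units around a circle — 2·(3)! = 12.
Subtracting, 24 − 12 = 12.

12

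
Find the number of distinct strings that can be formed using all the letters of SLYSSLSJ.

840

The 8 letters of SLYSSLSJ have repeats: L appearing twice and S appearing 4 times.
Dividing 8! = 40320 by 4!·2! = 48 for the repeated letters gives 840.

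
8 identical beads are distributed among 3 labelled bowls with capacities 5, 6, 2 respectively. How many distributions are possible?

Ignoring the caps, the number of non-negative solutions to x_1+…+x_3 = 8 is C(10,2) = 45.
Subtract solutions that violate a single cap (substitute x_i' = x_i − (cap_i+1)): x_1 ≥ 6 gives C(4,2) = 6; x_2 ≥ 7 gives C(3,2) = 3; x_3 ≥ 3 gives C(7,2) = 21. Together 30.
No two caps can be exceeded simultaneously, so the pair terms are all 0.
By inclusion–exclusion the count is 45 − 30 + 0 = 15.

15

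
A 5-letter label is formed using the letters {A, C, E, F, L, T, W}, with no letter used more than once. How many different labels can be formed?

2520

This is a permutation of 5 out of 7: P(7,5) = 7!/2!.
7 × 6 × 5 × 4 × 3 = 2520.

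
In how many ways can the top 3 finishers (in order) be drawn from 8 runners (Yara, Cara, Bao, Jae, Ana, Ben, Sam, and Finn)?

There are 8 choices for 1st place, 7 for 2nd, and 6 for 3rd.
That gives 8 × 7 × 6 = 336.

336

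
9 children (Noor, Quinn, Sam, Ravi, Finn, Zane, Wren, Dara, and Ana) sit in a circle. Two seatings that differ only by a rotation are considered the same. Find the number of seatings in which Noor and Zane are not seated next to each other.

30240

All circular seatings of 9 people number (8)! = 40320.
Seatings with Noor beside Zane: treat them as a block with 2 internal orders, giving 2 × (7)! = 10080.
Subtracting, 40320 − 10080 = 30240.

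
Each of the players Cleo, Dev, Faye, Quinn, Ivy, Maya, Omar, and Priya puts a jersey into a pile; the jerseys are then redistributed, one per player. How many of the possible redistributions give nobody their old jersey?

14833

Count assignments avoiding every fixed point. For any j of the 8 players fixed to their old jersey, the other 8−j can be arranged in (8−j)! ways.
By inclusion–exclusion this is Σ_{j=0}^{8} (−1)^j C(8,j)·(8−j)!.
Computing: 40320 − 40320 + 20160 − 6720 + 1680 − 336 + 56 − 8 + 1 = 14833.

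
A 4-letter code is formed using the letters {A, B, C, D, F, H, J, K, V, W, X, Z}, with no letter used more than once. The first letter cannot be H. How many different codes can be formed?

10890

The first letter has 12−1 = 11 choices (anything except H).
The remaining 3 letters are filled from the other 11 symbols without repetition: 11 × 10 × 9 = 990.
Total: 11 × 990 = 10890.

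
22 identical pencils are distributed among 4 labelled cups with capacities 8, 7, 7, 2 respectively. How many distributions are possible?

Ignoring the caps, the number of non-negative solutions to x_1+…+x_4 = 22 is C(25,3) = 2300.
Subtract solutions that violate a single cap (substitute x_i' = x_i − (cap_i+1)): x_1 ≥ 9 gives C(16,3) = 560; x_2 ≥ 8 gives C(17,3) = 680; x_3 ≥ 8 gives C(17,3) = 680; x_4 ≥ 3 gives C(22,3) = 1540. Together 3460.
Add back pairs where two caps are both exceeded: 56 + 56 + 286 + 84 + 364 + 364 = 1210.
Subtract triples: 0 + 10 + 10 + 20 = 40.
By inclusion–exclusion the count is 2300 − 3460 + 1210 − 40 = 10.

10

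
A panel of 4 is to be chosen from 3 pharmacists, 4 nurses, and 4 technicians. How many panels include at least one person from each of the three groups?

192

Total 4-person selections from all 11: C(11,4) = 330.
Subtract selections that omit an entire group: no pharmacists → C(8,4) = 70; no nurses → C(7,4) = 35; no technicians → C(7,4) = 35.
Add back selections omitting two groups (i.e. drawn from a single group): C(3,4) + C(4,4) + C(4,4) = 2.
By inclusion–exclusion: 330 − 140 + 2 = 192.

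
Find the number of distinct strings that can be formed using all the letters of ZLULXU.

The 6 letters of ZLULXU have repeats: L appearing twice and U appearing twice.
Dividing 6! = 720 by 2!·2! = 4 for the repeated letters gives 180.

180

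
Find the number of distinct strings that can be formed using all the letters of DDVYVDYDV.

1260

DDVYVDYDV has 9 letters with D appearing 4 times, V appearing 3 times, and Y appearing twice.
Dividing 9! = 362880 by 4!·3!·2! = 288 for the repeated letters gives 1260.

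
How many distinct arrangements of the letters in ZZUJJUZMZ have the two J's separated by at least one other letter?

2940

Total arrangements of ZZUJJUZMZ: 9!/(4!·2!·2!) = 3780.
If the two J's are adjacent, glue them into one block, leaving 8 items to arrange: (8)!/(4!·2!) = 840 ways.
Subtracting, 3780 − 840 = 2940 arrangements keep the J's apart.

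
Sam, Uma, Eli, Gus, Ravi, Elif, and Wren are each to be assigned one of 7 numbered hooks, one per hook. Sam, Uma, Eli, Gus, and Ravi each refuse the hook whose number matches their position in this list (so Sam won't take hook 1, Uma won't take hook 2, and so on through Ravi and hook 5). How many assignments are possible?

2428

Let Aᵢ (for 1 ≤ i ≤ 5) be the placements that put person i in their forbidden hook. Any j of these fix j positions, leaving (7−j)! ways to fill the rest, and there are C(5,j) ways to pick which j.
By inclusion–exclusion, the number of valid placements is Σ_{j=0}^{5} (−1)^j C(5,j)·(7−j)!.
Computing: 5040 − 3600 + 1200 − 240 + 30 − 2 = 2428.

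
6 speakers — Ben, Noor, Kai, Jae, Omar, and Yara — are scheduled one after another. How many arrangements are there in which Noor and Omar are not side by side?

Of the 6! = 720 arrangements, those with Noor and Omar adjacent number 2 × 5! = 240 (treat the pair as a block with 2 internal orders).
Complementary counting: 720 − 240 = 480.

480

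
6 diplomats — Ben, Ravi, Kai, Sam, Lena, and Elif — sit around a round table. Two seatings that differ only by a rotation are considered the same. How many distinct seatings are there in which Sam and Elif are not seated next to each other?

72

Without the restriction there are (5)! = 120 seatings.
Those with Sam next to Elif: fuse the pair into one unit and seat 5 units around a circle — 2·(4)! = 48.
Subtracting, 120 − 48 = 72.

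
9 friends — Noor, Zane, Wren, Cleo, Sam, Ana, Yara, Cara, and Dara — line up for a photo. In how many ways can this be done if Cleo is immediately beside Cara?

80640

Place the 7 others and the Cleo-Cara pair as 8 objects in a line; the pair has 2 internal arrangements.
That gives 2 × 8! = 2 × 40320 = 80640.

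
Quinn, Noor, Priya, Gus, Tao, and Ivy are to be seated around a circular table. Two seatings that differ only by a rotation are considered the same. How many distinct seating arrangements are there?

120

Seat Quinn anywhere (absorbing the rotational symmetry), then permute the other 5: (5)! = 120.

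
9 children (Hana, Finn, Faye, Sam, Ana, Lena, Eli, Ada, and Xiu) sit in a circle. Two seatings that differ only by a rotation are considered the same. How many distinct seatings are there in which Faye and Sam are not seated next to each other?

All circular seatings of 9 people number (8)! = 40320.
Seatings with Faye beside Sam: treat them as a block with 2 internal orders, giving 2 × (7)! = 10080.
Subtracting, 40320 − 10080 = 30240.

30240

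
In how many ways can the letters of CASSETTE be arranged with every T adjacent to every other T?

Treat the 2 copies of T as a single block. The multiset to arrange is then {TT, A, C, E, E, S, S}, 7 items in all.
That gives (7)!/(2!·2!) = 1260 arrangements.

1260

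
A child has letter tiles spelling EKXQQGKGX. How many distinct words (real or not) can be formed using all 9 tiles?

22680

EKXQQGKGX has 9 letters with G appearing twice, K appearing twice, Q appearing twice, and X appearing twice.
So there are 9! / (2!·2!·2!·2!) = 22680 distinguishable arrangements.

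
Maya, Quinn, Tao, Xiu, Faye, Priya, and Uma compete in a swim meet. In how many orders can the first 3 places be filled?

210

There are 7 choices for 1st place, 6 for 2nd, and 5 for 3rd.
That gives 7 × 6 × 5 = 210.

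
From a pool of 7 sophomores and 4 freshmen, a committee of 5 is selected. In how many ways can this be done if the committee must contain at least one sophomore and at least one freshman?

441

With no constraint there are C(11,5) = 462 possible selections.
Subtract selections that omit an entire group: no sophomores → C(4,5) = 0; no freshmen → C(7,5) = 21.
Both groups omitted at once is impossible, so 462 − 21 = 441.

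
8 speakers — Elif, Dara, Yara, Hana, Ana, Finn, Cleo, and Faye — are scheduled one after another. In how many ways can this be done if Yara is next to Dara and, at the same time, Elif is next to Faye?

2880

Treat {Yara,Dara} as one block (2 orders) and {Elif,Faye} as another (2 orders).
That leaves 6 units to arrange: 2 × 2 × 6! = 4 × 720 = 2880.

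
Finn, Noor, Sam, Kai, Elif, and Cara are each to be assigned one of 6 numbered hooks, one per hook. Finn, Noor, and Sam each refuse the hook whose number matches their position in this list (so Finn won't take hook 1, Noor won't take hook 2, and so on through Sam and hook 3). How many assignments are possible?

426

Let Aᵢ (for i ∈ {1, 2, 3}) be the placements that put person i in their forbidden hook. Any j of these fix j positions, leaving (6−j)! ways to fill the rest, and there are C(3,j) ways to pick which j.
By inclusion–exclusion, the number of valid placements is Σ_{j=0}^{3} (−1)^j C(3,j)·(6−j)!.
Computing: 720 − 360 + 72 − 6 = 426.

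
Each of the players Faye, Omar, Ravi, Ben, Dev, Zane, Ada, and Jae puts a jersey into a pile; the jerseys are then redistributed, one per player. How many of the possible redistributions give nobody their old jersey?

Count assignments avoiding every fixed point. For any j of the 8 players fixed to their old jersey, the other 8−j can be arranged in (8−j)! ways.
By inclusion–exclusion this is Σ_{j=0}^{8} (−1)^j C(8,j)·(8−j)!.
Computing: 40320 − 40320 + 20160 − 6720 + 1680 − 336 + 56 − 8 + 1 = 14833.

14833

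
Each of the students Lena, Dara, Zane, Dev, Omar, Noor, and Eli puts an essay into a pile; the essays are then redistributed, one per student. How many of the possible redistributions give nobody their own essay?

Let Aᵢ be the assignments in which student i gets their own essay. We want the size of the complement of A₁∪…∪A_7.
By inclusion–exclusion this is Σ_{j=0}^{7} (−1)^j C(7,j)·(7−j)!.
Computing: 5040 − 5040 + 2520 − 840 + 210 − 42 + 7 − 1 = 1854.

1854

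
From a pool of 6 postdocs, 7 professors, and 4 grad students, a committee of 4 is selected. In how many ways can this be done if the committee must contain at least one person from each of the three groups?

Total 4-person selections from all 17: C(17,4) = 2380.
Subtract selections that omit an entire group: no postdocs → C(11,4) = 330; no professors → C(10,4) = 210; no grad students → C(13,4) = 715.
Add back selections omitting two groups (i.e. drawn from a single group): C(6,4) + C(7,4) + C(4,4) = 51.
By inclusion–exclusion: 2380 − 1255 + 51 = 1176.

1176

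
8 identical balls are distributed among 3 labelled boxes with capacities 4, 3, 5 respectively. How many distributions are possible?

Ignoring the caps, the number of non-negative solutions to x_1+…+x_3 = 8 is C(10,2) = 45.
Subtract solutions that violate a single cap (substitute x_i' = x_i − (cap_i+1)): x_1 ≥ 5 gives C(5,2) = 10; x_2 ≥ 4 gives C(6,2) = 15; x_3 ≥ 6 gives C(4,2) = 6. Together 31.
No two caps can be exceeded simultaneously, so the pair terms are all 0.
By inclusion–exclusion the count is 45 − 31 + 0 = 14.

14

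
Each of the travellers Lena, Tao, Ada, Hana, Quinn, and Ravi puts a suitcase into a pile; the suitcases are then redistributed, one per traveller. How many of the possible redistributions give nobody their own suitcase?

Let Aᵢ be the assignments in which traveller i gets their own suitcase. We want the size of the complement of A₁∪…∪A_6.
By inclusion–exclusion this is Σ_{j=0}^{6} (−1)^j C(6,j)·(6−j)!.
Computing: 720 − 720 + 360 − 120 + 30 − 6 + 1 = 265.

265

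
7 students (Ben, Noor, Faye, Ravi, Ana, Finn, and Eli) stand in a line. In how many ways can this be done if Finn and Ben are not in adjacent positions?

Of the 7! = 5040 arrangements, those with Finn and Ben adjacent number 2 × 6! = 1440 (treat the pair as a block with 2 internal orders).
Complementary counting: 5040 − 1440 = 3600.

3600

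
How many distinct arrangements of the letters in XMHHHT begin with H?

60

Fix H in the first position and arrange the remaining 5 letters.
Those 5 letters have H appearing twice, giving (5)!/(2!) = 60.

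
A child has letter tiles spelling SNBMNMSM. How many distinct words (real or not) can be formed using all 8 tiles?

1680

The 8 letters of SNBMNMSM have repeats: M appearing 3 times, N appearing twice, and S appearing twice.
Dividing 8! = 40320 by 3!·2!·2! = 24 for the repeated letters gives 1680.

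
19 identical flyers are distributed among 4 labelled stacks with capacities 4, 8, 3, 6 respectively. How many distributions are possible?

10

Ignoring the caps, the number of non-negative solutions to x_1+…+x_4 = 19 is C(22,3) = 1540.
Subtract solutions that violate a single cap (substitute x_i' = x_i − (cap_i+1)): x_1 ≥ 5 gives C(17,3) = 680; x_2 ≥ 9 gives C(13,3) = 286; x_3 ≥ 4 gives C(18,3) = 816; x_4 ≥ 7 gives C(15,3) = 455. Together 2237.
Add back pairs where two caps are both exceeded: 56 + 286 + 120 + 84 + 20 + 165 = 731.
Subtract triples: 4 + 0 + 20 + 0 = 24.
By inclusion–exclusion the count is 1540 − 2237 + 731 − 24 = 10.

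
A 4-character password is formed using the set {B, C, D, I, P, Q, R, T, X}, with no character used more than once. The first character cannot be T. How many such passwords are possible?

The first character has 9−1 = 8 choices (anything except T).
The remaining 3 characters are filled from the other 8 symbols without repetition: 8 × 7 × 6 = 336.
Total: 8 × 336 = 2688.

2688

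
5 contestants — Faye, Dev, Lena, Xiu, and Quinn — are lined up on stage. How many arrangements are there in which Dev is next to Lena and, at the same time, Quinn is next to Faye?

24

Treat {Dev,Lena} as one block (2 orders) and {Quinn,Faye} as another (2 orders).
That leaves 3 units to arrange: 2 × 2 × 3! = 4 × 6 = 24.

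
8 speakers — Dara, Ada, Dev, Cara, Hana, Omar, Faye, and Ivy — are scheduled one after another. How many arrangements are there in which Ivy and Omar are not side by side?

There are 8! = 40320 arrangements in all. If Ivy and Omar are adjacent, merging them into one block gives 2·(7)! = 10080 arrangements.
So 40320 − 10080 = 30240 arrangements keep them apart.

30240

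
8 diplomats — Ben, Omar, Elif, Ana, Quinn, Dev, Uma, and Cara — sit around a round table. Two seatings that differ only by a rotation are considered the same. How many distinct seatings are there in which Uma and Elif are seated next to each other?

Treat {Uma, Elif} as one unit (2 internal orders) and seat the resulting 7 units around the table: (6)! circular arrangements.
So 2 × (6)! = 2 × 720 = 1440.

1440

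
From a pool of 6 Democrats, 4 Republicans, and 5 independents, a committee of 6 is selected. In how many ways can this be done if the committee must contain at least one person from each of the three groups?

4250

Unrestricted: C(15,6) = 5005 ways to pick any 6 of the 15.
Subtract selections that omit an entire group: no Democrats → C(9,6) = 84; no Republicans → C(11,6) = 462; no independents → C(10,6) = 210.
Add back selections omitting two groups (i.e. drawn from a single group): C(6,6) + C(4,6) + C(5,6) = 1.
By inclusion–exclusion: 5005 − 756 + 1 = 4250.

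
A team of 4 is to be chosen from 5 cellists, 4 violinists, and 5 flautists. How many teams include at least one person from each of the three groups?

550

Unrestricted: C(14,4) = 1001 ways to pick any 4 of the 14.
Selections missing a whole group: no cellists → C(9,4) = 126; no violinists → C(10,4) = 210; no flautists → C(9,4) = 126.
Add back selections omitting two groups (i.e. drawn from a single group): C(5,4) + C(4,4) + C(5,4) = 11.
By inclusion–exclusion: 1001 − 462 + 11 = 550.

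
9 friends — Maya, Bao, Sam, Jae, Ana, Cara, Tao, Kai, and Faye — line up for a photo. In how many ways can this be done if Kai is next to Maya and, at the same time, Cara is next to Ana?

20160

Treat {Kai,Maya} as one block (2 orders) and {Cara,Ana} as another (2 orders).
That leaves 7 units to arrange: 2 × 2 × 7! = 4 × 5040 = 20160.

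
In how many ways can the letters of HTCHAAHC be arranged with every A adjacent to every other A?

420

Treat the 2 copies of A as a single block. The multiset to arrange is then {AA, C, C, H, H, H, T}, 7 items in all.
That gives (7)!/(3!·2!) = 420 arrangements.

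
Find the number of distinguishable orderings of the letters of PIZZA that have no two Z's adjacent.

Total arrangements of PIZZA: 5!/(2!) = 60.
Arrangements with the Z's together: treat ZZ as one letter, giving (4)! = 24.
Hence 60 − 24 = 36.

36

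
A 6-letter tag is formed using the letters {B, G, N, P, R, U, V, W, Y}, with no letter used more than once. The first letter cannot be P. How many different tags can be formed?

53760

The first letter has 9−1 = 8 choices (anything except P).
The remaining 5 letters are filled from the other 8 symbols without repetition: 8 × 7 × 6 × 5 × 4 = 6720.
Total: 8 × 6720 = 53760.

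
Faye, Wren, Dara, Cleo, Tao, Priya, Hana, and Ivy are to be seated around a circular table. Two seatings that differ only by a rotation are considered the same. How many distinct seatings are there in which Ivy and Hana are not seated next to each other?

All circular seatings of 8 people number (7)! = 5040.
Those with Ivy next to Hana: fuse the pair into one unit and seat 7 units around a circle — 2·(6)! = 1440.
Subtracting, 5040 − 1440 = 3600.

3600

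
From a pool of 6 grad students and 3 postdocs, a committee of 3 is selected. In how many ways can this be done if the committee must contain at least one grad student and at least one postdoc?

With no constraint there are C(9,3) = 84 possible selections.
Subtract selections that omit an entire group: no grad students → C(3,3) = 1; no postdocs → C(6,3) = 20.
Both groups omitted at once is impossible, so 84 − 21 = 63.

63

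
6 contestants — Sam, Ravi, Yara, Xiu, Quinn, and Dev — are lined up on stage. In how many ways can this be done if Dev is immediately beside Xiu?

240

Place the 4 others and the Dev-Xiu pair as 5 objects in a line; the pair has 2 internal arrangements.
So the count is 2·(5)! = 240.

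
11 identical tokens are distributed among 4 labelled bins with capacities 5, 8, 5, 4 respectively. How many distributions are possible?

160

By stars and bars, unrestricted non-negative solutions to x_1+…+x_4 = 11 number C(11+3,3) = 364.
Subtract solutions that violate a single cap (substitute x_i' = x_i − (cap_i+1)): x_1 ≥ 6 gives C(8,3) = 56; x_2 ≥ 9 gives C(5,3) = 10; x_3 ≥ 6 gives C(8,3) = 56; x_4 ≥ 5 gives C(9,3) = 84. Together 206.
Add back pairs where two caps are both exceeded: 0 + 0 + 1 + 0 + 0 + 1 = 2.
By inclusion–exclusion the count is 364 − 206 + 2 = 160.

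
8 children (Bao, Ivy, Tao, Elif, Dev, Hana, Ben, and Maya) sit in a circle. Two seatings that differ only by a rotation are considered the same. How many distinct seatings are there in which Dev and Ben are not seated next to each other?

3600

Without the restriction there are (7)! = 5040 seatings.
Seatings with Dev beside Ben: treat them as a block with 2 internal orders, giving 2 × (6)! = 1440.
Subtracting, 5040 − 1440 = 3600.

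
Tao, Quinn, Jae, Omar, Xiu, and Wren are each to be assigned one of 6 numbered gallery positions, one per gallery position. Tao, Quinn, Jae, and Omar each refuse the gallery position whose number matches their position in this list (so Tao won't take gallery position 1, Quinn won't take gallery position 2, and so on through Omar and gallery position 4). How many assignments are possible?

Let Aᵢ (for 1 ≤ i ≤ 4) be the placements that put person i in their forbidden gallery position. Any j of these fix j positions, leaving (6−j)! ways to fill the rest, and there are C(4,j) ways to pick which j.
By inclusion–exclusion, the number of valid placements is Σ_{j=0}^{4} (−1)^j C(4,j)·(6−j)!.
Computing: 720 − 480 + 144 − 24 + 2 = 362.

362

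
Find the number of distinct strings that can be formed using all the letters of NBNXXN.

60

The 6 letters of NBNXXN have repeats: N appearing 3 times and X appearing twice.
So there are 6! / (3!·2!) = 60 distinguishable arrangements.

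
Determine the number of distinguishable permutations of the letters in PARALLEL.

3360

Letter multiplicities in PARALLEL: A×2, E×1, L×3, P×1, R×1.
Dividing 8! = 40320 by 3!·2! = 12 for the repeated letters gives 3360.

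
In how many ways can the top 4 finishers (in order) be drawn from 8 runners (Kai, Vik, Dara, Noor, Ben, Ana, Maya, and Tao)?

There are 8 choices for 1st place, 7 for 2nd, and so on down to 5 for position 4.
That gives 8 × 7 × 6 × 5 = 1680.

1680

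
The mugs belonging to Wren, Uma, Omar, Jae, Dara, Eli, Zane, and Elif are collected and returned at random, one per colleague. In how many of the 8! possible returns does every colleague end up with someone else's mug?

This is the derangement count D_8: permutations of 8 items with no fixed point.
By inclusion–exclusion this is Σ_{j=0}^{8} (−1)^j C(8,j)·(8−j)!.
Computing: 40320 − 40320 + 20160 − 6720 + 1680 − 336 + 56 − 8 + 1 = 14833.

14833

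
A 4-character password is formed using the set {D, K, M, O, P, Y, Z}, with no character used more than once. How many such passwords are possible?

This is a permutation of 4 out of 7: P(7,4) = 7!/3!.
That product is 7 × 6 × 5 × 4 = 840.

840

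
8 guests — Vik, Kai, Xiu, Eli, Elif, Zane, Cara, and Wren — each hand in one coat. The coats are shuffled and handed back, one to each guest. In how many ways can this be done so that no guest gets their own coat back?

14833

Count assignments avoiding every fixed point. For any j of the 8 guests fixed to their own coat, the other 8−j can be arranged in (8−j)! ways.
By inclusion–exclusion this is Σ_{j=0}^{8} (−1)^j C(8,j)·(8−j)!.
Computing: 40320 − 40320 + 20160 − 6720 + 1680 − 336 + 56 − 8 + 1 = 14833.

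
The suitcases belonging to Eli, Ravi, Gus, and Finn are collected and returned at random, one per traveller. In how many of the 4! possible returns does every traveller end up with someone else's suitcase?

9

Count assignments avoiding every fixed point. For any j of the 4 travellers fixed to their own suitcase, the other 4−j can be arranged in (4−j)! ways.
By inclusion–exclusion this is Σ_{j=0}^{4} (−1)^j C(4,j)·(4−j)!.
Computing: 24 − 24 + 12 − 4 + 1 = 9.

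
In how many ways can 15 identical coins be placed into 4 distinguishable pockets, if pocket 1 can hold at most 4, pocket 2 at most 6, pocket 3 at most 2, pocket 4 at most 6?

19

Ignoring the caps, the number of non-negative solutions to x_1+…+x_4 = 15 is C(18,3) = 816.
Subtract solutions that violate a single cap (substitute x_i' = x_i − (cap_i+1)): x_1 ≥ 5 gives C(13,3) = 286; x_2 ≥ 7 gives C(11,3) = 165; x_3 ≥ 3 gives C(15,3) = 455; x_4 ≥ 7 gives C(11,3) = 165. Together 1071.
Add back pairs where two caps are both exceeded: 20 + 120 + 20 + 56 + 4 + 56 = 276.
Subtract triples: 1 + 0 + 1 + 0 = 2.
By inclusion–exclusion the count is 816 − 1071 + 276 − 2 = 19.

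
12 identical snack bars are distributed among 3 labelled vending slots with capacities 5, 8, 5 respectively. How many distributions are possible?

26

Without the upper bounds there are C(14,2) = 91 ways to split 12 among 3 vending slots.
Subtract solutions that violate a single cap (substitute x_i' = x_i − (cap_i+1)): x_1 ≥ 6 gives C(8,2) = 28; x_2 ≥ 9 gives C(5,2) = 10; x_3 ≥ 6 gives C(8,2) = 28. Together 66.
Add back pairs where two caps are both exceeded: 0 + 1 + 0 = 1.
By inclusion–exclusion the count is 91 − 66 + 1 = 26.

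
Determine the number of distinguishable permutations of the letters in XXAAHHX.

XXAAHHX has 7 letters with A appearing twice, H appearing twice, and X appearing 3 times.
Dividing 7! = 5040 by 3!·2!·2! = 24 for the repeated letters gives 210.

210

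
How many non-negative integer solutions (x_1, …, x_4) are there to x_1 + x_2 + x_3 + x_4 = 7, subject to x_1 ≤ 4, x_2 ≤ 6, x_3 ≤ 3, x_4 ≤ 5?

By stars and bars, unrestricted non-negative solutions to x_1+…+x_4 = 7 number C(7+3,3) = 120.
Subtract solutions that violate a single cap (substitute x_i' = x_i − (cap_i+1)): x_1 ≥ 5 gives C(5,3) = 10; x_2 ≥ 7 gives C(3,3) = 1; x_3 ≥ 4 gives C(6,3) = 20; x_4 ≥ 6 gives C(4,3) = 4. Together 35.
No two caps can be exceeded simultaneously, so the pair terms are all 0.
By inclusion–exclusion the count is 120 − 35 + 0 = 85.

85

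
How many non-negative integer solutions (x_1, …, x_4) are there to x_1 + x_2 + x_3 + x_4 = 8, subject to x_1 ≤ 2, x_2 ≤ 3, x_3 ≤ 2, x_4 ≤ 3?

Without the upper bounds there are C(11,3) = 165 ways to split 8 among 4 variables.
Subtract solutions that violate a single cap (substitute x_i' = x_i − (cap_i+1)): x_1 ≥ 3 gives C(8,3) = 56; x_2 ≥ 4 gives C(7,3) = 35; x_3 ≥ 3 gives C(8,3) = 56; x_4 ≥ 4 gives C(7,3) = 35. Together 182.
Add back pairs where two caps are both exceeded: 4 + 10 + 4 + 4 + 1 + 4 = 27.
By inclusion–exclusion the count is 165 − 182 + 27 = 10.

10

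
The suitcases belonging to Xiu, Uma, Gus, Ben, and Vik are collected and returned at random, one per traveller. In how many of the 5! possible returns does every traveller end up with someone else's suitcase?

44

This is the derangement count D_5: permutations of 5 items with no fixed point.
By inclusion–exclusion this is Σ_{j=0}^{5} (−1)^j C(5,j)·(5−j)!.
Computing: 120 − 120 + 60 − 20 + 5 − 1 = 44.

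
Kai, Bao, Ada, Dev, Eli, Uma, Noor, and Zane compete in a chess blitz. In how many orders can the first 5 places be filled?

There are 8 choices for 1st place, 7 for 2nd, and so on down to 4 for position 5.
That gives 8 × 7 × 6 × 5 × 4 = 6720.

6720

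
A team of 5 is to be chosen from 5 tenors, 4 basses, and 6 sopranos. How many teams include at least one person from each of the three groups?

With no constraint there are C(15,5) = 3003 possible selections.
Selections missing a whole group: no tenors → C(10,5) = 252; no basses → C(11,5) = 462; no sopranos → C(9,5) = 126.
Add back selections omitting two groups (i.e. drawn from a single group): C(5,5) + C(4,5) + C(6,5) = 7.
By inclusion–exclusion: 3003 − 840 + 7 = 2170.

2170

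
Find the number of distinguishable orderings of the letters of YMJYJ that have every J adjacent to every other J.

12

Treat the 2 copies of J as a single block. The multiset to arrange is then {JJ, M, Y, Y}, 4 items in all.
That gives (4)!/(2!) = 12 arrangements.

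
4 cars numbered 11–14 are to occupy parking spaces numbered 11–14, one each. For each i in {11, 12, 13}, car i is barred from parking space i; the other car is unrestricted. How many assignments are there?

Let Aᵢ (for i ∈ {11, 12, 13}) be the placements that put car i in its forbidden parking space. Any j of these fix j positions, leaving (4−j)! ways to fill the rest, and there are C(3,j) ways to pick which j.
By inclusion–exclusion, the number of valid placements is Σ_{j=0}^{3} (−1)^j C(3,j)·(4−j)!.
Computing: 24 − 18 + 6 − 1 = 11.

11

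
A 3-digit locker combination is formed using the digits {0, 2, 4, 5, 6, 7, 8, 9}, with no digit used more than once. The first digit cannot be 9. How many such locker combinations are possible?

294

The first digit has 8−1 = 7 choices (anything except 9).
The remaining 2 digits are filled from the other 7 symbols without repetition: 7 × 6 = 42.
Total: 7 × 42 = 294.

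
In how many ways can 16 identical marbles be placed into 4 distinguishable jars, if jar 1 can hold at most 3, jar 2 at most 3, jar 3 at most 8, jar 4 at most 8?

By stars and bars, unrestricted non-negative solutions to x_1+…+x_4 = 16 number C(16+3,3) = 969.
Subtract solutions that violate a single cap (substitute x_i' = x_i − (cap_i+1)): x_1 ≥ 4 gives C(15,3) = 455; x_2 ≥ 4 gives C(15,3) = 455; x_3 ≥ 9 gives C(10,3) = 120; x_4 ≥ 9 gives C(10,3) = 120. Together 1150.
Add back pairs where two caps are both exceeded: 165 + 20 + 20 + 20 + 20 + 0 = 245.
By inclusion–exclusion the count is 969 − 1150 + 245 = 64.

64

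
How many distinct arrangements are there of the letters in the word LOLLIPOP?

1680

LOLLIPOP has 8 letters with L appearing 3 times, O appearing twice, and P appearing twice.
So there are 8! / (3!·2!·2!) = 1680 distinguishable arrangements.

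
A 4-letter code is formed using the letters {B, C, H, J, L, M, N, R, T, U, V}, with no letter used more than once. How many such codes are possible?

With no repetition, fill the 4 letters in order: 11 choices, then 10, down to 8.
That product is 11 × 10 × 9 × 8 = 7920.

7920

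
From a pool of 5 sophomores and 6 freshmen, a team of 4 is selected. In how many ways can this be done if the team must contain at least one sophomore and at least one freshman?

Total 4-person selections from all 11: C(11,4) = 330.
Selections missing a whole group: no sophomores → C(6,4) = 15; no freshmen → C(5,4) = 5.
Both groups omitted at once is impossible, so 330 − 20 = 310.

310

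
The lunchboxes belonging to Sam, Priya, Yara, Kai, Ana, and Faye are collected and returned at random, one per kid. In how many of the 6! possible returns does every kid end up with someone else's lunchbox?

265

Count assignments avoiding every fixed point. For any j of the 6 kids fixed to their own lunchbox, the other 6−j can be arranged in (6−j)! ways.
By inclusion–exclusion this is Σ_{j=0}^{6} (−1)^j C(6,j)·(6−j)!.
Computing: 720 − 720 + 360 − 120 + 30 − 6 + 1 = 265.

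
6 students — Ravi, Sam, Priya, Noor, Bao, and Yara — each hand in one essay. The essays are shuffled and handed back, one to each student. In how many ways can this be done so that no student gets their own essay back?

This is the derangement count D_6: permutations of 6 items with no fixed point.
By inclusion–exclusion this is Σ_{j=0}^{6} (−1)^j C(6,j)·(6−j)!.
Computing: 720 − 720 + 360 − 120 + 30 − 6 + 1 = 265.

265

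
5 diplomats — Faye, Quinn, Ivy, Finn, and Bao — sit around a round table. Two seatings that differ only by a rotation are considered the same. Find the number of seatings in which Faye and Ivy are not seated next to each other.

Without the restriction there are (4)! = 24 seatings.
Those with Faye next to Ivy: fuse the pair into one unit and seat 4 units around a circle — 2·(3)! = 12.
Subtracting, 24 − 12 = 12.

12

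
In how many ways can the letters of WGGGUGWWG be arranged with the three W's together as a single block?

42

Treat the 3 copies of W as a single block. The multiset to arrange is then {WWW, G, G, G, G, G, U}, 7 items in all.
That gives (7)!/(5!) = 42 arrangements.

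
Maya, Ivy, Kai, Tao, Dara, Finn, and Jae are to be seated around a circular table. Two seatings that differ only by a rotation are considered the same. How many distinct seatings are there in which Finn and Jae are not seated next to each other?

480

Without the restriction there are (6)! = 720 seatings.
Seatings with Finn beside Jae: treat them as a block with 2 internal orders, giving 2 × (5)! = 240.
Subtracting, 720 − 240 = 480.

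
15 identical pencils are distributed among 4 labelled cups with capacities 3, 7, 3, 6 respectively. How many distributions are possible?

Ignoring the caps, the number of non-negative solutions to x_1+…+x_4 = 15 is C(18,3) = 816.
Subtract solutions that violate a single cap (substitute x_i' = x_i − (cap_i+1)): x_1 ≥ 4 gives C(14,3) = 364; x_2 ≥ 8 gives C(10,3) = 120; x_3 ≥ 4 gives C(14,3) = 364; x_4 ≥ 7 gives C(11,3) = 165. Together 1013.
Add back pairs where two caps are both exceeded: 20 + 120 + 35 + 20 + 1 + 35 = 231.
Subtract triples: 0 + 0 + 1 + 0 = 1.
By inclusion–exclusion the count is 816 − 1013 + 231 − 1 = 33.

33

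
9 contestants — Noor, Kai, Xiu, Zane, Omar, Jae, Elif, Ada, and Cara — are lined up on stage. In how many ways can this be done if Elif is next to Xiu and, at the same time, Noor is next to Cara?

Treat {Elif,Xiu} as one block (2 orders) and {Noor,Cara} as another (2 orders).
That leaves 7 units to arrange: 2 × 2 × 7! = 4 × 5040 = 20160.

20160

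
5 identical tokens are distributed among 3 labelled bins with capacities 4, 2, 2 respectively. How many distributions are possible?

Without the upper bounds there are C(7,2) = 21 ways to split 5 among 3 bins.
Subtract solutions that violate a single cap (substitute x_i' = x_i − (cap_i+1)): x_1 ≥ 5 gives C(2,2) = 1; x_2 ≥ 3 gives C(4,2) = 6; x_3 ≥ 3 gives C(4,2) = 6. Together 13.
No two caps can be exceeded simultaneously, so the pair terms are all 0.
By inclusion–exclusion the count is 21 − 13 + 0 = 8.

8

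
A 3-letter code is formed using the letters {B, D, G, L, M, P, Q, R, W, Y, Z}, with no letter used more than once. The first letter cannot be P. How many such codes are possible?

The first letter has 11−1 = 10 choices (anything except P).
The remaining 2 letters are filled from the other 10 symbols without repetition: 10 × 9 = 90.
Total: 10 × 90 = 900.

900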